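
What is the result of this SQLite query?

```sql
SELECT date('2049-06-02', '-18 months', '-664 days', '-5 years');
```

2041-02-06

Adding -18 months to 2049-06-02 gives 2047-12-02.
Applying '-664 days' to 2047-12-02: counting 664 days back gives 2046-02-06.
Adding -5 years to 2046-02-06 gives 2041-02-06.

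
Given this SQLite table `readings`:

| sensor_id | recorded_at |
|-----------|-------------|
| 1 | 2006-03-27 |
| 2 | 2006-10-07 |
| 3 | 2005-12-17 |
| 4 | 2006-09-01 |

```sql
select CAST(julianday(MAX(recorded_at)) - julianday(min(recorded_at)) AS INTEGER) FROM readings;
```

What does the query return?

294

MIN = 2005-12-17, MAX = 2006-10-07.
14 days remain in December 2005 after the 17th (31 − 17).
Full months from January 2006 through September 2006 contribute their day counts.
Then 7 days into October 2006.
Total: 14 + 31 + 28 + 31 + 30 + 31 + 30 + 31 + 31 + 30 + 7 = 294.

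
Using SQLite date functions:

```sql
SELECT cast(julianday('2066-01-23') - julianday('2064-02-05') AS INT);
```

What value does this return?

24 days remain in February 2064 after the 5th (29 − 5).
Full months from March 2064 through December 2065 contribute their day counts.
Then 23 days into January 2066.
Total: 24 + 31 + 30 + 31 + 30 + 31 + 31 + 30 + 31 + 30 + 31 + 31 + 28 + 31 + 30 + 31 + 30 + 31 + 31 + 30 + 31 + 30 + 31 + 23 = 718.

718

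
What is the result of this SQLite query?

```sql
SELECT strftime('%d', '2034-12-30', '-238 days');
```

06

First apply '-238 days': 2034-12-30 → 2034-05-06.
`%d` extracts the 2-digit day of month: 06.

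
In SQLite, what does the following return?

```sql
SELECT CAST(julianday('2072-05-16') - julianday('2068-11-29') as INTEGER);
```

1264

1 day remains in November 2068 after the 29th (30 − 29).
Full months from December 2068 through April 2072 contribute their day counts.
Then 16 days into May 2072.
Total: 1 + 31 + 31 + 28 + 31 + 30 + 31 + 30 + 31 + 31 + 30 + 31 + 30 + 31 + 31 + 28 + 31 + 30 + 31 + 30 + 31 + 31 + 30 + 31 + 30 + 31 + 31 + 28 + 31 + 30 + 31 + 30 + 31 + 31 + 30 + 31 + 30 + 31 + 31 + 29 + 31 + 30 + 16 = 1264.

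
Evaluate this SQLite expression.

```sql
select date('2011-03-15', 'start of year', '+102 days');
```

2011-04-13

`start of year` rewinds 2011-03-15 to 2011-01-01.
Applying '+102 days' to 2011-01-01: counting 102 days forward gives 2011-04-13.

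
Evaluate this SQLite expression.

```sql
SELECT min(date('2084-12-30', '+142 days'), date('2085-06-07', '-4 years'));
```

date('2084-12-30', '+142 days') → 2085-05-21.
date('2085-06-07', '-4 years') → 2081-06-07.
Earlier of the two is 2081-06-07.

2081-06-07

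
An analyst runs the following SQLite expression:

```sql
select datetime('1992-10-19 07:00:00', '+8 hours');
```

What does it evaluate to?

+8 hours from 1992-10-19 07:00:00 is 1992-10-19 15:00:00.

1992-10-19 15:00:00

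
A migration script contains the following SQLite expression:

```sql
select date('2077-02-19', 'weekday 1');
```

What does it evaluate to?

2077-02-22

`weekday 1` advances to the next Monday; 2077-02-19 is a Friday, so it moves forward to 2077-02-22.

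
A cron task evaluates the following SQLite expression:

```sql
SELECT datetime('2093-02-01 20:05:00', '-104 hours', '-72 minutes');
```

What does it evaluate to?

2093-01-28 10:53:00

-104 hours from 2093-02-01 20:05:00 is 2093-01-28 12:05:00 (crosses midnight).
72 minutes = 1h 12m; -72 minutes from 2093-01-28 12:05:00 is 2093-01-28 10:53:00.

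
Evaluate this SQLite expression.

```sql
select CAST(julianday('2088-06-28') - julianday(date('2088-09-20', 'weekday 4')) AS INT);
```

`weekday 4` advances to the next Thursday; 2088-09-20 is a Monday, so it moves forward to 2088-09-23.
2 days remain in June 2088 after the 28th (30 − 28).
July 2088: 31 days.
August 2088: 31 days.
Then 23 days into September 2088.
Total: 2 + 31 + 31 + 23 = 87.
The subtraction is earlier − later, so the result is −87 → -87.

-87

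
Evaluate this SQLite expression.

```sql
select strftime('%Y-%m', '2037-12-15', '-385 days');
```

First apply '-385 days': 2037-12-15 → 2036-11-25.
`%Y-%m` extracts the year-month: 2036-11.

2036-11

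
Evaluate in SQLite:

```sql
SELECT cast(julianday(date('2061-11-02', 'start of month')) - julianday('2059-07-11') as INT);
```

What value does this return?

844

`start of month` rewinds 2061-11-02 to 2061-11-01.
20 days remain in July 2059 after the 11th (31 − 11).
Full months from August 2059 through October 2061 contribute their day counts.
Then 1 day into November 2061.
Total: 20 + 31 + 30 + 31 + 30 + 31 + 31 + 29 + 31 + 30 + 31 + 30 + 31 + 31 + 30 + 31 + 30 + 31 + 31 + 28 + 31 + 30 + 31 + 30 + 31 + 31 + 30 + 31 + 1 = 844.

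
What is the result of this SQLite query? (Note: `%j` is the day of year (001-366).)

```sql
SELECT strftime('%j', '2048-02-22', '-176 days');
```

First apply '-176 days': 2048-02-22 → 2047-08-30.
Day-of-year for 2047-08-30: days since 2047-01-01 inclusive = 242, zero-padded to 242.

242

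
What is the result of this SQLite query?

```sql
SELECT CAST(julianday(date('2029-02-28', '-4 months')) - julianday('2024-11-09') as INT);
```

1449

Adding -4 months to 2029-02-28 gives 2028-10-28.
21 days remain in November 2024 after the 9th (30 − 9).
Full months from December 2024 through September 2028 contribute their day counts.
Then 28 days into October 2028.
Total: 21 + 31 + 31 + 28 + 31 + 30 + 31 + 30 + 31 + 31 + 30 + 31 + 30 + 31 + 31 + 28 + 31 + 30 + 31 + 30 + 31 + 31 + 30 + 31 + 30 + 31 + 31 + 28 + 31 + 30 + 31 + 30 + 31 + 31 + 30 + 31 + 30 + 31 + 31 + 29 + 31 + 30 + 31 + 30 + 31 + 31 + 30 + 28 = 1449.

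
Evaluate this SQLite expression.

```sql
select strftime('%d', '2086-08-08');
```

`%d` extracts the 2-digit day of month: 08.

08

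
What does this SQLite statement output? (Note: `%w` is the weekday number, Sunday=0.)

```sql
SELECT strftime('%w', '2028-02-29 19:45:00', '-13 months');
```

First apply '-13 months': 2028-02-29 19:45:00 → 2027-01-29 19:45:00.
2027-01-29 is a Friday; with Sunday=0 that is 5.

5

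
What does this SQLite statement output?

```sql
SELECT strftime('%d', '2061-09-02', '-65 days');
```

First apply '-65 days': 2061-09-02 → 2061-06-29.
`%d` extracts the 2-digit day of month: 29.

29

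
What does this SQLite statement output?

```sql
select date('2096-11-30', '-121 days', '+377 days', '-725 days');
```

Applying '-121 days' to 2096-11-30: counting 121 days back gives 2096-08-01.
Applying '+377 days' to 2096-08-01: counting 377 days forward gives 2097-08-13.
Applying '-725 days' to 2097-08-13: counting 725 days back gives 2095-08-19.

2095-08-19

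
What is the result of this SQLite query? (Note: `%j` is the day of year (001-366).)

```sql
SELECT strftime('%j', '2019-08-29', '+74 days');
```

315

First apply '+74 days': 2019-08-29 → 2019-11-11.
Day-of-year for 2019-11-11: days since 2019-01-01 inclusive = 315, zero-padded to 315.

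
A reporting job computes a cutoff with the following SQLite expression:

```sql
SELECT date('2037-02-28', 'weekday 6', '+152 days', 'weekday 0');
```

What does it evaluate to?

2037-08-02

`weekday 6` advances to the next Saturday; 2037-02-28 is already a Saturday, so it stays at 2037-02-28.
Applying '+152 days' to 2037-02-28: counting 152 days forward gives 2037-07-30.
`weekday 0` advances to the next Sunday; 2037-07-30 is a Thursday, so it moves forward to 2037-08-02.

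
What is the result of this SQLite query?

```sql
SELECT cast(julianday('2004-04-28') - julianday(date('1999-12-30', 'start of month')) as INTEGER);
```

`start of month` rewinds 1999-12-30 to 1999-12-01.
30 days remain in December 1999 after the 1st (31 − 1).
Full months from January 2000 through March 2004 contribute their day counts.
Then 28 days into April 2004.
Total: 30 + 31 + 29 + 31 + 30 + 31 + 30 + 31 + 31 + 30 + 31 + 30 + 31 + 31 + 28 + 31 + 30 + 31 + 30 + 31 + 31 + 30 + 31 + 30 + 31 + 31 + 28 + 31 + 30 + 31 + 30 + 31 + 31 + 30 + 31 + 30 + 31 + 31 + 28 + 31 + 30 + 31 + 30 + 31 + 31 + 30 + 31 + 30 + 31 + 31 + 29 + 31 + 28 = 1610.

1610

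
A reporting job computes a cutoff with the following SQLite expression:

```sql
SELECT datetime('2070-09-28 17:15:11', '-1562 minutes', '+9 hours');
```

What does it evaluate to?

2070-09-28 00:13:11

1562 minutes = 26h 2m; -1562 minutes from 2070-09-28 17:15:11 is 2070-09-27 15:13:11 (crosses midnight).
+9 hours from 2070-09-27 15:13:11 is 2070-09-28 00:13:11 (crosses midnight).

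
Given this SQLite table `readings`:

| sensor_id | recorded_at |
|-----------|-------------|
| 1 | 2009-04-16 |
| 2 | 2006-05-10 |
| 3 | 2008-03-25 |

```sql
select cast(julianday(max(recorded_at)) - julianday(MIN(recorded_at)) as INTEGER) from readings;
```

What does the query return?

1072

MIN = 2006-05-10, MAX = 2009-04-16.
21 days remain in May 2006 after the 10th (31 − 10).
Full months from June 2006 through March 2009 contribute their day counts.
Then 16 days into April 2009.
Total: 21 + 30 + 31 + 31 + 30 + 31 + 30 + 31 + 31 + 28 + 31 + 30 + 31 + 30 + 31 + 31 + 30 + 31 + 30 + 31 + 31 + 29 + 31 + 30 + 31 + 30 + 31 + 31 + 30 + 31 + 30 + 31 + 31 + 28 + 31 + 16 = 1072.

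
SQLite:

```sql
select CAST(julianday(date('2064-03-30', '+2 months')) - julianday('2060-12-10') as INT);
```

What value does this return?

1267

Adding +2 months to 2064-03-30 gives 2064-05-30.
21 days remain in December 2060 after the 10th (31 − 10).
Full months from January 2061 through April 2064 contribute their day counts.
Then 30 days into May 2064.
Total: 21 + 31 + 28 + 31 + 30 + 31 + 30 + 31 + 31 + 30 + 31 + 30 + 31 + 31 + 28 + 31 + 30 + 31 + 30 + 31 + 31 + 30 + 31 + 30 + 31 + 31 + 28 + 31 + 30 + 31 + 30 + 31 + 31 + 30 + 31 + 30 + 31 + 31 + 29 + 31 + 30 + 30 = 1267.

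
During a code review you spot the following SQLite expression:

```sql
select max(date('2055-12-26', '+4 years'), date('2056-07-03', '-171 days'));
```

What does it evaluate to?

2059-12-26

date('2055-12-26', '+4 years') → 2059-12-26.
date('2056-07-03', '-171 days') → 2056-01-14.
Later of the two is 2059-12-26.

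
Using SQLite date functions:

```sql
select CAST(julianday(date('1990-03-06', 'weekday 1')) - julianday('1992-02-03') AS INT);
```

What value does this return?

`weekday 1` advances to the next Monday; 1990-03-06 is a Tuesday, so it moves forward to 1990-03-12.
19 days remain in March 1990 after the 12th (31 − 12).
Full months from April 1990 through January 1992 contribute their day counts.
Then 3 days into February 1992.
Total: 19 + 30 + 31 + 30 + 31 + 31 + 30 + 31 + 30 + 31 + 31 + 28 + 31 + 30 + 31 + 30 + 31 + 31 + 30 + 31 + 30 + 31 + 31 + 3 = 693.
The subtraction is earlier − later, so the result is −693 → -693.

-693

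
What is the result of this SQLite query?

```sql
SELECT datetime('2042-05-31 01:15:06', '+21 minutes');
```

+21 minutes from 2042-05-31 01:15:06 is 2042-05-31 01:36:06.

2042-05-31 01:36:06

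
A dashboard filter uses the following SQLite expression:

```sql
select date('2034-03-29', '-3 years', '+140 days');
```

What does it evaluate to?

Adding -3 years to 2034-03-29 gives 2031-03-29.
Applying '+140 days' to 2031-03-29: counting 140 days forward gives 2031-08-16.

2031-08-16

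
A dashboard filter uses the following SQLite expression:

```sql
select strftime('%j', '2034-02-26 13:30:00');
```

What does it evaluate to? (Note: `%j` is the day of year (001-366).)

057

Day-of-year for 2034-02-26: days since 2034-01-01 inclusive = 57, zero-padded to 057.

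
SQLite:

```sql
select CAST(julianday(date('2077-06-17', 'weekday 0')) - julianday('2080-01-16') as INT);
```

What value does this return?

-940

`weekday 0` advances to the next Sunday; 2077-06-17 is a Thursday, so it moves forward to 2077-06-20.
10 days remain in June 2077 after the 20th (30 − 20).
Full months from July 2077 through December 2079 contribute their day counts.
Then 16 days into January 2080.
Total: 10 + 31 + 31 + 30 + 31 + 30 + 31 + 31 + 28 + 31 + 30 + 31 + 30 + 31 + 31 + 30 + 31 + 30 + 31 + 31 + 28 + 31 + 30 + 31 + 30 + 31 + 31 + 30 + 31 + 30 + 31 + 16 = 940.
The subtraction is earlier − later, so the result is −940 → -940.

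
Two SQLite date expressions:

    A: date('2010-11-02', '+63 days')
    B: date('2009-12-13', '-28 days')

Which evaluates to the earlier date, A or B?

B

A = 2011-01-04.
B = 2009-11-15.
B is earlier.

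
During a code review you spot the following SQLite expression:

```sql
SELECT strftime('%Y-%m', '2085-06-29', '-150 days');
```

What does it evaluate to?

First apply '-150 days': 2085-06-29 → 2085-01-30.
`%Y-%m` extracts the year-month: 2085-01.

2085-01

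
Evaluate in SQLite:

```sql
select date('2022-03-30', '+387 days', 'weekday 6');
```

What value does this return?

Applying '+387 days' to 2022-03-30: counting 387 days forward gives 2023-04-21.
`weekday 6` advances to the next Saturday; 2023-04-21 is a Friday, so it moves forward to 2023-04-22.

2023-04-22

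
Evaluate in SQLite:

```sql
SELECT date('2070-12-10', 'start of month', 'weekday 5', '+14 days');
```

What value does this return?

`start of month` rewinds 2070-12-10 to 2070-12-01.
`weekday 5` advances to the next Friday; 2070-12-01 is a Monday, so it moves forward to 2070-12-05.
Advancing 14 more days within December lands on 2070-12-19.

2070-12-19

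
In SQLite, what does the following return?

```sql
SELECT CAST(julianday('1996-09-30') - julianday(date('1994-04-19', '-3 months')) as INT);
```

Adding -3 months to 1994-04-19 gives 1994-01-19.
12 days remain in January 1994 after the 19th (31 − 19).
Full months from February 1994 through August 1996 contribute their day counts.
Then 30 days into September 1996.
Total: 12 + 28 + 31 + 30 + 31 + 30 + 31 + 31 + 30 + 31 + 30 + 31 + 31 + 28 + 31 + 30 + 31 + 30 + 31 + 31 + 30 + 31 + 30 + 31 + 31 + 29 + 31 + 30 + 31 + 30 + 31 + 31 + 30 = 985.

985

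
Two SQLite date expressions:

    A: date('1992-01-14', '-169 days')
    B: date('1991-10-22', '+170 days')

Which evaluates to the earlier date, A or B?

A

A = 1991-07-29.
B = 1992-04-09.
A is earlier.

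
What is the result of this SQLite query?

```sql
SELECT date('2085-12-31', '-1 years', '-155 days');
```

Adding -1 year to 2085-12-31 gives 2084-12-31.
Applying '-155 days' to 2084-12-31: counting 155 days back gives 2084-07-29.

2084-07-29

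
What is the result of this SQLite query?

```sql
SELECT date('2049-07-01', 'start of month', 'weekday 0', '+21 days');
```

`start of month` rewinds 2049-07-01 to 2049-07-01.
`weekday 0` advances to the next Sunday; 2049-07-01 is a Thursday, so it moves forward to 2049-07-04.
Advancing 21 more days within July lands on 2049-07-25.

2049-07-25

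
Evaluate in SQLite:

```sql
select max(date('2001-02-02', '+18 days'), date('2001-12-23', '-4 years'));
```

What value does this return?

2001-02-20

date('2001-02-02', '+18 days') → 2001-02-20.
date('2001-12-23', '-4 years') → 1997-12-23.
Later of the two is 2001-02-20.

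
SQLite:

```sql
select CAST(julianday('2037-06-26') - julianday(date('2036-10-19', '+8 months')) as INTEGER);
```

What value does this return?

Adding +8 months to 2036-10-19 gives 2037-06-19.
Both dates are in June 2037: 26 − 19 = 7.

7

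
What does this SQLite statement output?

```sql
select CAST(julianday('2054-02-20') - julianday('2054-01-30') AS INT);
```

21

1 day remains in January 2054 after the 30th (31 − 30).
Then 20 days into February 2054.
Total: 1 + 20 = 21.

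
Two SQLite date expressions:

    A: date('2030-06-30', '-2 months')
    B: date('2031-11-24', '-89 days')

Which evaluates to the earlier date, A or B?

A

A = 2030-04-30.
B = 2031-08-27.
A is earlier.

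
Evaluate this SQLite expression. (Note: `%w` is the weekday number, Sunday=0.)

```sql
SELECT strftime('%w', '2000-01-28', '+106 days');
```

6

First apply '+106 days': 2000-01-28 → 2000-05-13.
2000-05-13 is a Saturday; with Sunday=0 that is 6.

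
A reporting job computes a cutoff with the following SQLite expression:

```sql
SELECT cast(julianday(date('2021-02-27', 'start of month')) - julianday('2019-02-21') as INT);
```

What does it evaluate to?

`start of month` rewinds 2021-02-27 to 2021-02-01.
7 days remain in February 2019 after the 21st (28 − 21).
Full months from March 2019 through January 2021 contribute their day counts.
Then 1 day into February 2021.
Total: 7 + 31 + 30 + 31 + 30 + 31 + 31 + 30 + 31 + 30 + 31 + 31 + 29 + 31 + 30 + 31 + 30 + 31 + 31 + 30 + 31 + 30 + 31 + 31 + 1 = 711.

711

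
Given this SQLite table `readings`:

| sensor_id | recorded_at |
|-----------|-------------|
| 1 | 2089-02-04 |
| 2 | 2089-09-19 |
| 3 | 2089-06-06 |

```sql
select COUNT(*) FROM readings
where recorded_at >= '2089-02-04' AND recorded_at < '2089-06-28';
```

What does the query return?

2

Rows in [2089-02-04, 2089-06-28): 2089-02-04, 2089-06-06 → 2 rows.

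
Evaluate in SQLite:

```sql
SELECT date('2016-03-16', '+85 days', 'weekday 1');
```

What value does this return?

Applying '+85 days' to 2016-03-16: counting 85 days forward gives 2016-06-09.
`weekday 1` advances to the next Monday; 2016-06-09 is a Thursday, so it moves forward to 2016-06-13.

2016-06-13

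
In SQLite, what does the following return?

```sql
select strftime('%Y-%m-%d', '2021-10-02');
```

2021-10-02

`%Y-%m-%d` extracts the ISO date: 2021-10-02.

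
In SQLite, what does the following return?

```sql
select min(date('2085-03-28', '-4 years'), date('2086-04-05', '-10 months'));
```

date('2085-03-28', '-4 years') → 2081-03-28.
date('2086-04-05', '-10 months') → 2085-06-05.
Earlier of the two is 2081-03-28.

2081-03-28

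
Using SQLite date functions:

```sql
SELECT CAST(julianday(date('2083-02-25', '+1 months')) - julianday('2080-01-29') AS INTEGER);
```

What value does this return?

Adding +1 month to 2083-02-25 gives 2083-03-25.
2 days remain in January 2080 after the 29th (31 − 29).
Full months from February 2080 through February 2083 contribute their day counts.
Then 25 days into March 2083.
Total: 2 + 29 + 31 + 30 + 31 + 30 + 31 + 31 + 30 + 31 + 30 + 31 + 31 + 28 + 31 + 30 + 31 + 30 + 31 + 31 + 30 + 31 + 30 + 31 + 31 + 28 + 31 + 30 + 31 + 30 + 31 + 31 + 30 + 31 + 30 + 31 + 31 + 28 + 25 = 1151.

1151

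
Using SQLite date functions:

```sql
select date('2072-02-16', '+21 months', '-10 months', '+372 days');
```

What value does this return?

2074-01-23

Adding +21 months to 2072-02-16 gives 2073-11-16.
Adding -10 months to 2073-11-16 gives 2073-01-16.
Applying '+372 days' to 2073-01-16: counting 372 days forward gives 2074-01-23.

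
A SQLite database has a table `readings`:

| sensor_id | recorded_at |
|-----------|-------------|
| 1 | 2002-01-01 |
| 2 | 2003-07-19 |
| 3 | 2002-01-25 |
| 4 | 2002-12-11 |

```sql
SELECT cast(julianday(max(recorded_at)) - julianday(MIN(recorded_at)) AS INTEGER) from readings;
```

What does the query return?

MIN = 2002-01-01, MAX = 2003-07-19.
30 days remain in January 2002 after the 1st (31 − 1).
Full months from February 2002 through June 2003 contribute their day counts.
Then 19 days into July 2003.
Total: 30 + 28 + 31 + 30 + 31 + 30 + 31 + 31 + 30 + 31 + 30 + 31 + 31 + 28 + 31 + 30 + 31 + 30 + 19 = 564.

564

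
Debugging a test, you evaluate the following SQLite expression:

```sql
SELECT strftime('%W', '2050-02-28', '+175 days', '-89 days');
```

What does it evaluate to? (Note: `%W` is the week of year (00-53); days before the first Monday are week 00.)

21

First apply '+175 days', '-89 days': 2050-02-28 → 2050-05-25.
2050-05-25 is a Wednesday. SQLite's %W counts Mondays since the year started; the result is 21.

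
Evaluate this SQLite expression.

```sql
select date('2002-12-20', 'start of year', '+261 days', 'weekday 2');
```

2002-09-24

`start of year` rewinds 2002-12-20 to 2002-01-01.
Applying '+261 days' to 2002-01-01: counting 261 days forward gives 2002-09-19.
`weekday 2` advances to the next Tuesday; 2002-09-19 is a Thursday, so it moves forward to 2002-09-24.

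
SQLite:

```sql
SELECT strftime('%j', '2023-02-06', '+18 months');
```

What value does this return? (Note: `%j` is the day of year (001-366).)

First apply '+18 months': 2023-02-06 → 2024-08-06.
Day-of-year for 2024-08-06: days since 2024-01-01 inclusive = 219, zero-padded to 219.

219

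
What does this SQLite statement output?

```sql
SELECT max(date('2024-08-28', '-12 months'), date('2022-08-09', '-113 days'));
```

2023-08-28

date('2024-08-28', '-12 months') → 2023-08-28.
date('2022-08-09', '-113 days') → 2022-04-18.
Later of the two is 2023-08-28.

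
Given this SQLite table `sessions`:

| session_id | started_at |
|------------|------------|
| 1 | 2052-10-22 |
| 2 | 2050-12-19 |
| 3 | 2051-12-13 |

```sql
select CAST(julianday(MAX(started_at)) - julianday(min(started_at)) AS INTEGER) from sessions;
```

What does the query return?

673

MIN = 2050-12-19, MAX = 2052-10-22.
12 days remain in December 2050 after the 19th (31 − 19).
Full months from January 2051 through September 2052 contribute their day counts.
Then 22 days into October 2052.
Total: 12 + 31 + 28 + 31 + 30 + 31 + 30 + 31 + 31 + 30 + 31 + 30 + 31 + 31 + 29 + 31 + 30 + 31 + 30 + 31 + 31 + 30 + 22 = 673.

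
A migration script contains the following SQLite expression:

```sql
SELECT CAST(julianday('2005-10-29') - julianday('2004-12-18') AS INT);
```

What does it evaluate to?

13 days remain in December 2004 after the 18th (31 − 18).
Full months from January 2005 through September 2005 contribute their day counts.
Then 29 days into October 2005.
Total: 13 + 31 + 28 + 31 + 30 + 31 + 30 + 31 + 31 + 30 + 29 = 315.

315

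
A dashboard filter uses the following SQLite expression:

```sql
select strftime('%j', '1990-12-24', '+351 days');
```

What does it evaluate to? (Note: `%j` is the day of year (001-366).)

First apply '+351 days': 1990-12-24 → 1991-12-10.
Day-of-year for 1991-12-10: days since 1991-01-01 inclusive = 344, zero-padded to 344.

344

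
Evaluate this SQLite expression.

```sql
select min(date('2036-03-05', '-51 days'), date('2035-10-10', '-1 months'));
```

2035-09-10

date('2036-03-05', '-51 days') → 2036-01-14.
date('2035-10-10', '-1 months') → 2035-09-10.
Earlier of the two is 2035-09-10.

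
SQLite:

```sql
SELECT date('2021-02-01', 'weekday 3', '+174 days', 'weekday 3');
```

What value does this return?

`weekday 3` advances to the next Wednesday; 2021-02-01 is a Monday, so it moves forward to 2021-02-03.
Applying '+174 days' to 2021-02-03: counting 174 days forward gives 2021-07-27.
`weekday 3` advances to the next Wednesday; 2021-07-27 is a Tuesday, so it moves forward to 2021-07-28.

2021-07-28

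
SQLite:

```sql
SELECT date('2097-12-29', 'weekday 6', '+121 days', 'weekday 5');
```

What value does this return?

2098-05-09

`weekday 6` advances to the next Saturday; 2097-12-29 is a Sunday, so it moves forward to 2098-01-04.
Applying '+121 days' to 2098-01-04: counting 121 days forward gives 2098-05-05.
`weekday 5` advances to the next Friday; 2098-05-05 is a Monday, so it moves forward to 2098-05-09.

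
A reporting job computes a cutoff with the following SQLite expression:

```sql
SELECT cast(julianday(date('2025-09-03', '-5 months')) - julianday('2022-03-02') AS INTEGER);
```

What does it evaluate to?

1128

Adding -5 months to 2025-09-03 gives 2025-04-03.
29 days remain in March 2022 after the 2nd (31 − 2).
Full months from April 2022 through March 2025 contribute their day counts.
Then 3 days into April 2025.
Total: 29 + 30 + 31 + 30 + 31 + 31 + 30 + 31 + 30 + 31 + 31 + 28 + 31 + 30 + 31 + 30 + 31 + 31 + 30 + 31 + 30 + 31 + 31 + 29 + 31 + 30 + 31 + 30 + 31 + 31 + 30 + 31 + 30 + 31 + 31 + 28 + 31 + 3 = 1128.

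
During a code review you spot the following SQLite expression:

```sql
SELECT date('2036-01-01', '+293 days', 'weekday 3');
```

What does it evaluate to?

Applying '+293 days' to 2036-01-01: counting 293 days forward gives 2036-10-20.
`weekday 3` advances to the next Wednesday; 2036-10-20 is a Monday, so it moves forward to 2036-10-22.

2036-10-22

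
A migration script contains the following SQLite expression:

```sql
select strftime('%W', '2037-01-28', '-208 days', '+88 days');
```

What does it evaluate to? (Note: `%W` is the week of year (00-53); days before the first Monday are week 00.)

First apply '-208 days', '+88 days': 2037-01-28 → 2036-09-30.
2036-09-30 is a Tuesday. SQLite's %W counts Mondays since the year started; the result is 39.

39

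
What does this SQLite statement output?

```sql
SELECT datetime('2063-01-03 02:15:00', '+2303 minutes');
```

2063-01-04 16:38:00

2303 minutes = 38h 23m; +2303 minutes from 2063-01-03 02:15:00 is 2063-01-04 16:38:00 (crosses midnight).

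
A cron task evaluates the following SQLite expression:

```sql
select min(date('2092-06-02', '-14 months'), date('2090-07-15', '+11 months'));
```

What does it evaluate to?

date('2092-06-02', '-14 months') → 2091-04-02.
date('2090-07-15', '+11 months') → 2091-06-15.
Earlier of the two is 2091-04-02.

2091-04-02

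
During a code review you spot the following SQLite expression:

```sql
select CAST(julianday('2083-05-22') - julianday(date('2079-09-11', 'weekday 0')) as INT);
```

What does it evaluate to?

1343

`weekday 0` advances to the next Sunday; 2079-09-11 is a Monday, so it moves forward to 2079-09-17.
13 days remain in September 2079 after the 17th (30 − 17).
Full months from October 2079 through April 2083 contribute their day counts.
Then 22 days into May 2083.
Total: 13 + 31 + 30 + 31 + 31 + 29 + 31 + 30 + 31 + 30 + 31 + 31 + 30 + 31 + 30 + 31 + 31 + 28 + 31 + 30 + 31 + 30 + 31 + 31 + 30 + 31 + 30 + 31 + 31 + 28 + 31 + 30 + 31 + 30 + 31 + 31 + 30 + 31 + 30 + 31 + 31 + 28 + 31 + 30 + 22 = 1343.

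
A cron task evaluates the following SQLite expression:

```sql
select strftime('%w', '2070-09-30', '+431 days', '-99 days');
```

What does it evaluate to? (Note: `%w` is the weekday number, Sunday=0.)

First apply '+431 days', '-99 days': 2070-09-30 → 2071-08-28.
2071-08-28 is a Friday; with Sunday=0 that is 5.

5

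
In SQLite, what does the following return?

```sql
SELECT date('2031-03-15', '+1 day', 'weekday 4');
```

2031-03-20

Advancing 1 more day within March lands on 2031-03-16.
`weekday 4` advances to the next Thursday; 2031-03-16 is a Sunday, so it moves forward to 2031-03-20.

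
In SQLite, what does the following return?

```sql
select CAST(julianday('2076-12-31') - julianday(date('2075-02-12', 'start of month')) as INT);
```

`start of month` rewinds 2075-02-12 to 2075-02-01.
27 days remain in February 2075 after the 1st (28 − 1).
Full months from March 2075 through November 2076 contribute their day counts.
Then 31 days into December 2076.
Total: 27 + 31 + 30 + 31 + 30 + 31 + 31 + 30 + 31 + 30 + 31 + 31 + 29 + 31 + 30 + 31 + 30 + 31 + 31 + 30 + 31 + 30 + 31 = 699.

699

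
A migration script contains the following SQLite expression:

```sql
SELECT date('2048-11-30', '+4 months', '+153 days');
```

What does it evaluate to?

2049-08-30

Adding +4 months to 2048-11-30 gives 2049-03-30.
Applying '+153 days' to 2049-03-30: counting 153 days forward gives 2049-08-30.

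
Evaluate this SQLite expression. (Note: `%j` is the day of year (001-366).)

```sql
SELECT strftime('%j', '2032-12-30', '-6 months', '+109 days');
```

First apply '-6 months', '+109 days': 2032-12-30 → 2032-10-17.
Day-of-year for 2032-10-17: days since 2032-01-01 inclusive = 291, zero-padded to 291.

291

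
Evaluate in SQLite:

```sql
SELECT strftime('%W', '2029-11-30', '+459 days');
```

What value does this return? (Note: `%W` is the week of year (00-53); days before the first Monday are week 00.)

First apply '+459 days': 2029-11-30 → 2031-03-04.
2031-03-04 is a Tuesday. SQLite's %W counts Mondays since the year started; the result is 09.

09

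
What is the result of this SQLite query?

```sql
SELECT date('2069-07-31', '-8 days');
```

2069-07-23

Going back 8 days within July lands on 2069-07-23.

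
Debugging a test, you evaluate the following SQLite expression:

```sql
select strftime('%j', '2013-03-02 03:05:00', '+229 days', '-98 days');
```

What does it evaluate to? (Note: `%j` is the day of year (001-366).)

First apply '+229 days', '-98 days': 2013-03-02 03:05:00 → 2013-07-11 03:05:00.
Day-of-year for 2013-07-11: days since 2013-01-01 inclusive = 192, zero-padded to 192.

192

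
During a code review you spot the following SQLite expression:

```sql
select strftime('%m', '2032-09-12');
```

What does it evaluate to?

09

`%m` extracts the 2-digit month (01-12): 09.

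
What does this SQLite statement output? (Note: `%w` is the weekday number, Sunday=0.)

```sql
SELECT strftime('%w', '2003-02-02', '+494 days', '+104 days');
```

3

First apply '+494 days', '+104 days': 2003-02-02 → 2004-09-22.
2004-09-22 is a Wednesday; with Sunday=0 that is 3.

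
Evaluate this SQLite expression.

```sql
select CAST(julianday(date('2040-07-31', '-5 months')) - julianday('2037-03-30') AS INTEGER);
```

1068

Adding -5 months to 2040-07-31 targets 2040-02-31. February 2040 has only 29 days, so SQLite normalizes the 2-day overflow forward to 2040-03-02.
1 day remains in March 2037 after the 30th (31 − 30).
Full months from April 2037 through February 2040 contribute their day counts.
Then 2 days into March 2040.
Total: 1 + 30 + 31 + 30 + 31 + 31 + 30 + 31 + 30 + 31 + 31 + 28 + 31 + 30 + 31 + 30 + 31 + 31 + 30 + 31 + 30 + 31 + 31 + 28 + 31 + 30 + 31 + 30 + 31 + 31 + 30 + 31 + 30 + 31 + 31 + 29 + 2 = 1068.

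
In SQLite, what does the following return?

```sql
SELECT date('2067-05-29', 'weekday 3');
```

2067-06-01

`weekday 3` advances to the next Wednesday; 2067-05-29 is a Sunday, so it moves forward to 2067-06-01.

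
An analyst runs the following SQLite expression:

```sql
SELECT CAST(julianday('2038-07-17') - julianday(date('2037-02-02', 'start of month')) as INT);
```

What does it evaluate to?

`start of month` rewinds 2037-02-02 to 2037-02-01.
27 days remain in February 2037 after the 1st (28 − 1).
Full months from March 2037 through June 2038 contribute their day counts.
Then 17 days into July 2038.
Total: 27 + 31 + 30 + 31 + 30 + 31 + 31 + 30 + 31 + 30 + 31 + 31 + 28 + 31 + 30 + 31 + 30 + 17 = 531.

531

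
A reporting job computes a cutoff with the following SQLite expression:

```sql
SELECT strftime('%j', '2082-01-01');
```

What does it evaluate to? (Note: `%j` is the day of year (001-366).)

001

Day-of-year for 2082-01-01: days since 2082-01-01 inclusive = 1, zero-padded to 001.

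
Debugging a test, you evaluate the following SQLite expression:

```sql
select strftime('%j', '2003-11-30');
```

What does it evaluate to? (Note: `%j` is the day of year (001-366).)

334

Day-of-year for 2003-11-30: days since 2003-01-01 inclusive = 334, zero-padded to 334.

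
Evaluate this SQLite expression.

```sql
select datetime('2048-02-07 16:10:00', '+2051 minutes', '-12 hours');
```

2051 minutes = 34h 11m; +2051 minutes from 2048-02-07 16:10:00 is 2048-02-09 02:21:00 (crosses midnight).
-12 hours from 2048-02-09 02:21:00 is 2048-02-08 14:21:00 (crosses midnight).

2048-02-08 14:21:00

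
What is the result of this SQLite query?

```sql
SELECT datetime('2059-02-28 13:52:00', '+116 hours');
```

2059-03-05 09:52:00

+116 hours from 2059-02-28 13:52:00 is 2059-03-05 09:52:00 (crosses midnight).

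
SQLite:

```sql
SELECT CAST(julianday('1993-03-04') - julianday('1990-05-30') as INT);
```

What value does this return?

1009

1 day remains in May 1990 after the 30th (31 − 30).
Full months from June 1990 through February 1993 contribute their day counts.
Then 4 days into March 1993.
Total: 1 + 30 + 31 + 31 + 30 + 31 + 30 + 31 + 31 + 28 + 31 + 30 + 31 + 30 + 31 + 31 + 30 + 31 + 30 + 31 + 31 + 29 + 31 + 30 + 31 + 30 + 31 + 31 + 30 + 31 + 30 + 31 + 31 + 28 + 4 = 1009.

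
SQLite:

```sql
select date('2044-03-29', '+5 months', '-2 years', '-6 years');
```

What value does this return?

Adding +5 months to 2044-03-29 gives 2044-08-29.
Adding -2 years to 2044-08-29 gives 2042-08-29.
Adding -6 years to 2042-08-29 gives 2036-08-29.

2036-08-29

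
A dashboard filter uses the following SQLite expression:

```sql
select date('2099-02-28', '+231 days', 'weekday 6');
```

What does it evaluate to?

2099-10-17

Applying '+231 days' to 2099-02-28: counting 231 days forward gives 2099-10-17.
`weekday 6` advances to the next Saturday; 2099-10-17 is already a Saturday, so it stays at 2099-10-17.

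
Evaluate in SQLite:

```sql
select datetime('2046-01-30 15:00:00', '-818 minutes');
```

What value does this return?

2046-01-30 01:22:00

818 minutes = 13h 38m; -818 minutes from 2046-01-30 15:00:00 is 2046-01-30 01:22:00.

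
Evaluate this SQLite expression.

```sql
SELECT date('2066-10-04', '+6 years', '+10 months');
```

Adding +6 years to 2066-10-04 gives 2072-10-04.
Adding +10 months to 2072-10-04 gives 2073-08-04.

2073-08-04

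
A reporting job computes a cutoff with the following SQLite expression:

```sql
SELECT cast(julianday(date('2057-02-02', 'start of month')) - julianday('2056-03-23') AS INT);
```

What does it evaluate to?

315

`start of month` rewinds 2057-02-02 to 2057-02-01.
8 days remain in March 2056 after the 23rd (31 − 23).
Full months from April 2056 through January 2057 contribute their day counts.
Then 1 day into February 2057.
Total: 8 + 30 + 31 + 30 + 31 + 31 + 30 + 31 + 30 + 31 + 31 + 1 = 315.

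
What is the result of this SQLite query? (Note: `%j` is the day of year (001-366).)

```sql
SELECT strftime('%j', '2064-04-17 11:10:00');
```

108

Day-of-year for 2064-04-17: days since 2064-01-01 inclusive = 108, zero-padded to 108.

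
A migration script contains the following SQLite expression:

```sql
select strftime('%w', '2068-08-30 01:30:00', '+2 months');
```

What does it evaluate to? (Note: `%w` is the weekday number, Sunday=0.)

2

First apply '+2 months': 2068-08-30 01:30:00 → 2068-10-30 01:30:00.
2068-10-30 is a Tuesday; with Sunday=0 that is 2.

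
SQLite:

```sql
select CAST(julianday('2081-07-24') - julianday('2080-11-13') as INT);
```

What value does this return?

253

17 days remain in November 2080 after the 13th (30 − 13).
Full months from December 2080 through June 2081 contribute their day counts.
Then 24 days into July 2081.
Total: 17 + 31 + 31 + 28 + 31 + 30 + 31 + 30 + 24 = 253.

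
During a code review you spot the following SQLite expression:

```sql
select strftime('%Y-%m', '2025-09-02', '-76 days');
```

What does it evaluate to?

First apply '-76 days': 2025-09-02 → 2025-06-18.
`%Y-%m` extracts the year-month: 2025-06.

2025-06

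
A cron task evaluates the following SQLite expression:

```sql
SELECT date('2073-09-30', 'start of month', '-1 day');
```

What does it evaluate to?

2073-08-31

`start of month` rewinds 2073-09-30 to 2073-09-01.
Going back 1 day from 2073-09-01 reaches 2073-08-31 (last day of August, 31 days).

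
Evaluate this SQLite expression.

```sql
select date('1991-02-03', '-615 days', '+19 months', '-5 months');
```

1990-07-29

Applying '-615 days' to 1991-02-03: counting 615 days back gives 1989-05-29.
Adding +19 months to 1989-05-29 gives 1990-12-29.
Adding -5 months to 1990-12-29 gives 1990-07-29.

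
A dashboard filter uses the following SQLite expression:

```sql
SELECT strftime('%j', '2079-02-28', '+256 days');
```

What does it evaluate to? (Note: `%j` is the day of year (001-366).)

315

First apply '+256 days': 2079-02-28 → 2079-11-11.
Day-of-year for 2079-11-11: days since 2079-01-01 inclusive = 315, zero-padded to 315.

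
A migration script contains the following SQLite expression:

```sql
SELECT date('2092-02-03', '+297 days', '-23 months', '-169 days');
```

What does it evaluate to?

Applying '+297 days' to 2092-02-03: counting 297 days forward gives 2092-11-26.
Adding -23 months to 2092-11-26 gives 2090-12-26.
Applying '-169 days' to 2090-12-26: counting 169 days back gives 2090-07-10.

2090-07-10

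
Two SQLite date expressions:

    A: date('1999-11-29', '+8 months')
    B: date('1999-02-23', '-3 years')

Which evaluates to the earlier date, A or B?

B

A = 2000-07-29.
B = 1996-02-23.
B is earlier.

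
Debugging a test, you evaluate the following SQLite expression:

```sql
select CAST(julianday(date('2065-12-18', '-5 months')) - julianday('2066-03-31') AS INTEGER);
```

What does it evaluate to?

Adding -5 months to 2065-12-18 gives 2065-07-18.
13 days remain in July 2065 after the 18th (31 − 18).
Full months from August 2065 through February 2066 contribute their day counts.
Then 31 days into March 2066.
Total: 13 + 31 + 30 + 31 + 30 + 31 + 31 + 28 + 31 = 256.
The subtraction is earlier − later, so the result is −256 → -256.

-256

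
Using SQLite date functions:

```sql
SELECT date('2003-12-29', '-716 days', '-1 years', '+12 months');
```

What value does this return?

Applying '-716 days' to 2003-12-29: counting 716 days back gives 2002-01-12.
Adding -1 year to 2002-01-12 gives 2001-01-12.
Adding +12 months to 2001-01-12 gives 2002-01-12.

2002-01-12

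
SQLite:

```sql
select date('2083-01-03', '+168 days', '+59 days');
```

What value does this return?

Applying '+168 days' to 2083-01-03: counting 168 days forward gives 2083-06-20.
Applying '+59 days' to 2083-06-20: counting 59 days forward gives 2083-08-18.

2083-08-18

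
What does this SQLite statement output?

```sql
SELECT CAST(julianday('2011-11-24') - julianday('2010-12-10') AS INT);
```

21 days remain in December 2010 after the 10th (31 − 10).
Full months from January 2011 through October 2011 contribute their day counts.
Then 24 days into November 2011.
Total: 21 + 31 + 28 + 31 + 30 + 31 + 30 + 31 + 31 + 30 + 31 + 24 = 349.

349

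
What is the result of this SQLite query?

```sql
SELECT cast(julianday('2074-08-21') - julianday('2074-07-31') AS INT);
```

0 days remain in July 2074 after the 31st (31 − 31).
Then 21 days into August 2074.
Total: 0 + 21 = 21.

21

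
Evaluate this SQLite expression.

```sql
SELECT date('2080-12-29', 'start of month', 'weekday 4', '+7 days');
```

2080-12-12

`start of month` rewinds 2080-12-29 to 2080-12-01.
`weekday 4` advances to the next Thursday; 2080-12-01 is a Sunday, so it moves forward to 2080-12-05.
Advancing 7 more days within December lands on 2080-12-12.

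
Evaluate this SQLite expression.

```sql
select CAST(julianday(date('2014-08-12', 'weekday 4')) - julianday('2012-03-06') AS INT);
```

891

`weekday 4` advances to the next Thursday; 2014-08-12 is a Tuesday, so it moves forward to 2014-08-14.
25 days remain in March 2012 after the 6th (31 − 6).
Full months from April 2012 through July 2014 contribute their day counts.
Then 14 days into August 2014.
Total: 25 + 30 + 31 + 30 + 31 + 31 + 30 + 31 + 30 + 31 + 31 + 28 + 31 + 30 + 31 + 30 + 31 + 31 + 30 + 31 + 30 + 31 + 31 + 28 + 31 + 30 + 31 + 30 + 31 + 14 = 891.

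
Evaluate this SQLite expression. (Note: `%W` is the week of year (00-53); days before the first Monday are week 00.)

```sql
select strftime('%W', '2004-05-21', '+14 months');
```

29

First apply '+14 months': 2004-05-21 → 2005-07-21.
2005-07-21 is a Thursday. SQLite's %W counts Mondays since the year started; the result is 29.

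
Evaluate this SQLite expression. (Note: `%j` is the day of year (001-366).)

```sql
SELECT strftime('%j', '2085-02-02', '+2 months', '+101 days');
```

193

First apply '+2 months', '+101 days': 2085-02-02 → 2085-07-12.
Day-of-year for 2085-07-12: days since 2085-01-01 inclusive = 193, zero-padded to 193.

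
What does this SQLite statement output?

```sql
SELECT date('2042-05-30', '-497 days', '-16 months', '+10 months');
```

2040-07-18

Applying '-497 days' to 2042-05-30: counting 497 days back gives 2041-01-18.
Adding -16 months to 2041-01-18 gives 2039-09-18.
Adding +10 months to 2039-09-18 gives 2040-07-18.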